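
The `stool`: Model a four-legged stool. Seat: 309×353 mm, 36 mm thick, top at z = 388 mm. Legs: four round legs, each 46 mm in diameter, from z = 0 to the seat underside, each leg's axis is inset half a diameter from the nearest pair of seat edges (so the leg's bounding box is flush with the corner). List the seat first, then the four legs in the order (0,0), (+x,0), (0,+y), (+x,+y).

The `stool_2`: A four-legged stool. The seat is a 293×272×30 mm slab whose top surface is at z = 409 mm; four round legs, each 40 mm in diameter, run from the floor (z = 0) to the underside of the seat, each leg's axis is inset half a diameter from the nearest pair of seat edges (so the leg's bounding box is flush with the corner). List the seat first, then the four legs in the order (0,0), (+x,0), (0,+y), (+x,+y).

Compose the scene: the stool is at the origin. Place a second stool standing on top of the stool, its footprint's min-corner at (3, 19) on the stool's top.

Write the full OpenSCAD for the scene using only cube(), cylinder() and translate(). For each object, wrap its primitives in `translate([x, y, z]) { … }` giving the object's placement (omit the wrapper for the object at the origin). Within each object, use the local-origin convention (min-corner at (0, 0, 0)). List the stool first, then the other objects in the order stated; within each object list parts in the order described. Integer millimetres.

translate([0, 0, 352]) cube([309, 353, 36]);
translate([23, 23, 0]) cylinder(h = 352, r = 23);
translate([286, 23, 0]) cylinder(h = 352, r = 23);
translate([23, 330, 0]) cylinder(h = 352, r = 23);
translate([286, 330, 0]) cylinder(h = 352, r = 23);
translate([3, 19, 388]) {
  translate([0, 0, 379]) cube([293, 272, 30]);
  translate([20, 20, 0]) cylinder(h = 379, r = 20);
  translate([273, 20, 0]) cylinder(h = 379, r = 20);
  translate([20, 252, 0]) cylinder(h = 379, r = 20);
  translate([273, 252, 0]) cylinder(h = 379, r = 20);
}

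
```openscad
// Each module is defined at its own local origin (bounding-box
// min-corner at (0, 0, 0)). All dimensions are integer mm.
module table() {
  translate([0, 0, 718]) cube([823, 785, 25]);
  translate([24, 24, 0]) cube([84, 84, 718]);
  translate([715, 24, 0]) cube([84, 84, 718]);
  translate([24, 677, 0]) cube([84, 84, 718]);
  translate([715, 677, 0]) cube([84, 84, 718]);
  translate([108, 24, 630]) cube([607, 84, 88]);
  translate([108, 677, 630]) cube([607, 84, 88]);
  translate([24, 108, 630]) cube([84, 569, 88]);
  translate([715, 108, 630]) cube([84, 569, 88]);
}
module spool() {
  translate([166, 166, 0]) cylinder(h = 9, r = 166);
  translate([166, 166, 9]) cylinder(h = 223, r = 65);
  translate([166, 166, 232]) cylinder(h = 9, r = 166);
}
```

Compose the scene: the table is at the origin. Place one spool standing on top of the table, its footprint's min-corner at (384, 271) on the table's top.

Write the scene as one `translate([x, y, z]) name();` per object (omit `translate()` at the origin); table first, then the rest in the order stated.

table();
translate([384, 271, 743]) spool();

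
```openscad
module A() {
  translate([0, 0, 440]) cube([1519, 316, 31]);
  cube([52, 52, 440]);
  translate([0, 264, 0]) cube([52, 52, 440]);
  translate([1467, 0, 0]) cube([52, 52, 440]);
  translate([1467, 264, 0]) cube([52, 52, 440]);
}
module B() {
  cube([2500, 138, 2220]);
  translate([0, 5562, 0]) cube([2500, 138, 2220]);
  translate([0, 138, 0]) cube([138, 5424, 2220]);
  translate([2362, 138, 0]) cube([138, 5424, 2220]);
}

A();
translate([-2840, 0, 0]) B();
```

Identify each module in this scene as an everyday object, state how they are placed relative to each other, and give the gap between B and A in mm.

A is a bench. B is a house frame. The house frame is on the floor beside the bench on its −x side. The gap between the house frame and the bench is 340 mm.

The house frame's nearest face is 340 mm from the bench's −x face.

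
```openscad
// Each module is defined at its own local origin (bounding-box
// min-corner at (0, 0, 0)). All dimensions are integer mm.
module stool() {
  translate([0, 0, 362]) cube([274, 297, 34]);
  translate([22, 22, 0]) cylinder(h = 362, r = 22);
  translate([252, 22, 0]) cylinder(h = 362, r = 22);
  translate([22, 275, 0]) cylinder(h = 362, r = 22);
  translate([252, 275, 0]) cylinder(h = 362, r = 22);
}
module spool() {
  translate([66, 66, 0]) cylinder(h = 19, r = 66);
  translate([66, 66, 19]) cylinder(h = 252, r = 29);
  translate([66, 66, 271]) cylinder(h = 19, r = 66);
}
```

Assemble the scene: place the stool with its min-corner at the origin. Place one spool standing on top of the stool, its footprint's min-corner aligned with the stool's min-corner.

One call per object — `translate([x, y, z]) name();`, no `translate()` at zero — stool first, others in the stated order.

stool();
translate([0, 0, 396]) spool();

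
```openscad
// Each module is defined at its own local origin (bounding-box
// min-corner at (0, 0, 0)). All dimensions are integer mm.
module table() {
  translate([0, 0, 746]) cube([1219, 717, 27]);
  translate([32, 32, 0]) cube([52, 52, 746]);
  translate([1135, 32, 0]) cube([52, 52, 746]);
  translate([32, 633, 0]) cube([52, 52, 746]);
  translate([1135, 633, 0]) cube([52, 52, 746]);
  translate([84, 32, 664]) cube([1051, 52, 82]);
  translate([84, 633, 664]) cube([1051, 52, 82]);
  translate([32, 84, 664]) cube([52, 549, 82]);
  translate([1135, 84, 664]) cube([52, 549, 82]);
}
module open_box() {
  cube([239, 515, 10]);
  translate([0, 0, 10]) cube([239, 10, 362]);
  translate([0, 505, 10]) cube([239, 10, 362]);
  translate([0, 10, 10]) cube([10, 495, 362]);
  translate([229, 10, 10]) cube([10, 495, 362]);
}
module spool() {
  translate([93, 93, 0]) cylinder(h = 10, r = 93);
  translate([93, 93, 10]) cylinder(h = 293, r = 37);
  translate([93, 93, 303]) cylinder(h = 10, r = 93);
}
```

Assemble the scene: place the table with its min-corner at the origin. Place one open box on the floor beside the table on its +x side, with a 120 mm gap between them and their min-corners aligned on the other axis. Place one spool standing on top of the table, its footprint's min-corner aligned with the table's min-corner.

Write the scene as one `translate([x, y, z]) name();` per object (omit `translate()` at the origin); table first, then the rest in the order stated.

table();
translate([1339, 0, 0]) open_box();
translate([0, 0, 773]) spool();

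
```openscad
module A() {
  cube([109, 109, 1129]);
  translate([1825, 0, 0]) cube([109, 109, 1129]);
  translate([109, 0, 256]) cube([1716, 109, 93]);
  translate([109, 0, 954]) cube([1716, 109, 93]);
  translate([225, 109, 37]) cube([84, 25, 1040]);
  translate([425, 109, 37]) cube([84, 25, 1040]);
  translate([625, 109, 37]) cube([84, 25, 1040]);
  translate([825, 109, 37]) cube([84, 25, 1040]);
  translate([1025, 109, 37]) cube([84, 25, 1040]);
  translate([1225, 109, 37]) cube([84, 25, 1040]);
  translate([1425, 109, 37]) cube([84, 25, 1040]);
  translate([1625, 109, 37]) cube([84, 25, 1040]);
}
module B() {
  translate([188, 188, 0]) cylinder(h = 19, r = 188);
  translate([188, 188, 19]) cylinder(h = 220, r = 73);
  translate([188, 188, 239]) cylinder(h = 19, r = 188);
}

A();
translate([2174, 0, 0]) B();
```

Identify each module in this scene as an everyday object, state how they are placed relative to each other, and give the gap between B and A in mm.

A is a fence section. B is a spool. The spool is on the floor beside the fence section on its +x side. The gap between the spool and the fence section is 240 mm.

The spool's nearest face is 240 mm from the fence section's +x face.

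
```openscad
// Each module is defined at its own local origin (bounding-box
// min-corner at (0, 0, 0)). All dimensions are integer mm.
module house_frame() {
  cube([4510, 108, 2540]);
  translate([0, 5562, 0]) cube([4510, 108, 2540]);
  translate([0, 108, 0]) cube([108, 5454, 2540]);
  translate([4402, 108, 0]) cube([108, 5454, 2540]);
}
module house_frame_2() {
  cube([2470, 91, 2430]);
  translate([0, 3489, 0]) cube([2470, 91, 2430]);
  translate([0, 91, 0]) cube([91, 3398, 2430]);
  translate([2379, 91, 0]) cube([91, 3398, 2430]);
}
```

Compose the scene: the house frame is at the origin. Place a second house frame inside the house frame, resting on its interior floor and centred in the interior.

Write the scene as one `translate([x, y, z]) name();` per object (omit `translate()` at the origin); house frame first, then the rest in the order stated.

house_frame();
translate([1020, 1045, 0]) house_frame_2();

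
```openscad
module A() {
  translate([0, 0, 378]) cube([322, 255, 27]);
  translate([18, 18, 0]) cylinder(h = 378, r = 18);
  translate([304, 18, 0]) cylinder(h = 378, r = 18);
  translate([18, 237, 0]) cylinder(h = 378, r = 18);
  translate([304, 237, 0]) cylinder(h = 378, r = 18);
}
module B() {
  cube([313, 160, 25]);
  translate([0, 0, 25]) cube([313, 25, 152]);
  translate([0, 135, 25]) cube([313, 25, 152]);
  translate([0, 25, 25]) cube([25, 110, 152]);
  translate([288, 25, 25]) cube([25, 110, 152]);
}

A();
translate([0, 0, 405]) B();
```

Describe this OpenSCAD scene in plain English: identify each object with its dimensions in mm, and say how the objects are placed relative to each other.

A is a simple wooden stool: a rectangular seat 322 mm (x) by 255 mm (y), 27 mm thick, top face at z = 405 mm, on four round legs, each 36 mm in diameter. The legs rest on z = 0, each leg's axis is inset half a diameter from the nearest pair of seat edges (so the leg's bounding box is flush with the corner).

B is an open storage box with external size 313×160×177 mm and wall thickness 25 mm (the base is also 25 mm thick). The base covers the whole footprint; the four walls stand on the base, with the y-facing walls full-width and the x-facing walls fitting between their inner faces.

The open box is on top of the stool.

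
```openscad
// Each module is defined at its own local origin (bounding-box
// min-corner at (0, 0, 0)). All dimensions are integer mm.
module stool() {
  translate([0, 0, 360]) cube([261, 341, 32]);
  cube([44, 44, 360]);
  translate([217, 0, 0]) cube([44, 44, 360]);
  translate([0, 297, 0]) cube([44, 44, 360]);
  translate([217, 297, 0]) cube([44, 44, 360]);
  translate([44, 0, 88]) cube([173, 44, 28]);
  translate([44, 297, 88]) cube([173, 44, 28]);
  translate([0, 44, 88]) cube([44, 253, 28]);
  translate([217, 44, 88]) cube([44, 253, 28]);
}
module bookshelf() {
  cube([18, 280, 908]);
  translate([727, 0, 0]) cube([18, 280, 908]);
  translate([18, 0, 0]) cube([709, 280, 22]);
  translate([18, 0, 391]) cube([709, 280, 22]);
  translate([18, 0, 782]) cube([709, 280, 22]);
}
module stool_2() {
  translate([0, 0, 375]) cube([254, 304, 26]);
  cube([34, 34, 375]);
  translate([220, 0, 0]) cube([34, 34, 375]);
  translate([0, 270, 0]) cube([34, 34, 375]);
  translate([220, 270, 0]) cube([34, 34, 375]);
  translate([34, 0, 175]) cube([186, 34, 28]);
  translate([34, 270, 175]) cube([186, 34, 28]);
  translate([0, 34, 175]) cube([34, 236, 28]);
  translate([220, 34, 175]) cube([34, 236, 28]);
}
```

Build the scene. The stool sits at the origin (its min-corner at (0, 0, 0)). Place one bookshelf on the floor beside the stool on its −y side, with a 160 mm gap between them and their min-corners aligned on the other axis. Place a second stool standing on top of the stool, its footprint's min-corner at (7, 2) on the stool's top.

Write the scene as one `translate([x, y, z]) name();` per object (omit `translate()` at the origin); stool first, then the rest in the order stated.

stool();
translate([0, -440, 0]) bookshelf();
translate([7, 2, 392]) stool_2();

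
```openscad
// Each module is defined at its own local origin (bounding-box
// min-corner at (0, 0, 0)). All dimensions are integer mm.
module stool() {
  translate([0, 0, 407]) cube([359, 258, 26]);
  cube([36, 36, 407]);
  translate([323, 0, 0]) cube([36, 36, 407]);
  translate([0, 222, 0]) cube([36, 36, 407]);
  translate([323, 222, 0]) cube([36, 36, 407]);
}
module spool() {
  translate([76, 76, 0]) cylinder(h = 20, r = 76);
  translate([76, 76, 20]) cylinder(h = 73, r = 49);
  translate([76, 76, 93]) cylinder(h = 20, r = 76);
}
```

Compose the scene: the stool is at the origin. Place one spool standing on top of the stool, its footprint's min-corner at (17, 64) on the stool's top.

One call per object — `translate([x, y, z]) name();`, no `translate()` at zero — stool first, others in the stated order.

stool();
translate([17, 64, 433]) spool();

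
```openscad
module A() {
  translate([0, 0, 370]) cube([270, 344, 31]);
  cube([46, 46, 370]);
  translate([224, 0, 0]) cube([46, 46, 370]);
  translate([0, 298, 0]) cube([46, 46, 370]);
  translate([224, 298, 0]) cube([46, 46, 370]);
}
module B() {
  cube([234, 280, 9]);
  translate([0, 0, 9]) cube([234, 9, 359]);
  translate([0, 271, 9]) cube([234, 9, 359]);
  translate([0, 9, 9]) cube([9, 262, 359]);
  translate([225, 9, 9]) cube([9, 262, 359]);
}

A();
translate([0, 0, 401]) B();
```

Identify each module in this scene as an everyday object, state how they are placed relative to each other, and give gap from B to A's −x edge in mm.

A is a stool. B is an open box. The open box is on top of the stool. The gap from the open box to the stool's −x edge is 0 mm.

The open box's min-x is at 0; the stool's min-x is 0; gap = 0 mm.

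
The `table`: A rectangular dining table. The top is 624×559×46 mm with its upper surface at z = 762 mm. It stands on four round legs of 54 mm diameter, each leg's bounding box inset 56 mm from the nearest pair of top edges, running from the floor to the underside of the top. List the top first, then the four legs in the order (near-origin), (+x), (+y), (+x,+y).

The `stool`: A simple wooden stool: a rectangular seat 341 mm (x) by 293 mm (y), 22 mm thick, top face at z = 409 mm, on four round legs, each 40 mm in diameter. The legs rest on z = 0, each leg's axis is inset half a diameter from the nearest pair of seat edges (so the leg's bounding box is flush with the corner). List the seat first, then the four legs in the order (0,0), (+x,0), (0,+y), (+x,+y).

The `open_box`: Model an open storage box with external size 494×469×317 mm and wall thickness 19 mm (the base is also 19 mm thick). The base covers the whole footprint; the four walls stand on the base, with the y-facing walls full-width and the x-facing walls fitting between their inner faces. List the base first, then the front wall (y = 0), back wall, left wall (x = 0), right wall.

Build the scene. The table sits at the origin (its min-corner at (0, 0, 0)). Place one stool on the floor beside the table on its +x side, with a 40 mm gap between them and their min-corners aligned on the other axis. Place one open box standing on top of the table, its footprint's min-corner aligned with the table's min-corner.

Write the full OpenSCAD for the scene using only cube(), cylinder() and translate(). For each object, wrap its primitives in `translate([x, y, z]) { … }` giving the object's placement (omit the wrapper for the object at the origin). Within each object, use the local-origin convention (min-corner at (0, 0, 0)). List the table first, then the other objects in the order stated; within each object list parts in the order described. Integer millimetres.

translate([0, 0, 716]) cube([624, 559, 46]);
translate([83, 83, 0]) cylinder(h = 716, r = 27);
translate([541, 83, 0]) cylinder(h = 716, r = 27);
translate([83, 476, 0]) cylinder(h = 716, r = 27);
translate([541, 476, 0]) cylinder(h = 716, r = 27);
translate([664, 0, 0]) {
  translate([0, 0, 387]) cube([341, 293, 22]);
  translate([20, 20, 0]) cylinder(h = 387, r = 20);
  translate([321, 20, 0]) cylinder(h = 387, r = 20);
  translate([20, 273, 0]) cylinder(h = 387, r = 20);
  translate([321, 273, 0]) cylinder(h = 387, r = 20);
}
translate([0, 0, 762]) {
  cube([494, 469, 19]);
  translate([0, 0, 19]) cube([494, 19, 298]);
  translate([0, 450, 19]) cube([494, 19, 298]);
  translate([0, 19, 19]) cube([19, 431, 298]);
  translate([475, 19, 19]) cube([19, 431, 298]);
}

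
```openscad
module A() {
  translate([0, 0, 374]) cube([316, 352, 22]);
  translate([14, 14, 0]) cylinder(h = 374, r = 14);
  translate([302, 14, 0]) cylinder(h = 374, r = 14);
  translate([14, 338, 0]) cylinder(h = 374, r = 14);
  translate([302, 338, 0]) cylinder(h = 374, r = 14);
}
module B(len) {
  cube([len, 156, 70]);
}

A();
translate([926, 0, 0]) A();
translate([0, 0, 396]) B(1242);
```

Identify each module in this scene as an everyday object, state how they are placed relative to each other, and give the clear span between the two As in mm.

A is a stool. B is a beam. A beam spans the tops of two stools. The clear span between the two stools is 610 mm.

Second stool starts at x = 926; first ends at x = 316; clear span = 926 − 316 = 610 mm.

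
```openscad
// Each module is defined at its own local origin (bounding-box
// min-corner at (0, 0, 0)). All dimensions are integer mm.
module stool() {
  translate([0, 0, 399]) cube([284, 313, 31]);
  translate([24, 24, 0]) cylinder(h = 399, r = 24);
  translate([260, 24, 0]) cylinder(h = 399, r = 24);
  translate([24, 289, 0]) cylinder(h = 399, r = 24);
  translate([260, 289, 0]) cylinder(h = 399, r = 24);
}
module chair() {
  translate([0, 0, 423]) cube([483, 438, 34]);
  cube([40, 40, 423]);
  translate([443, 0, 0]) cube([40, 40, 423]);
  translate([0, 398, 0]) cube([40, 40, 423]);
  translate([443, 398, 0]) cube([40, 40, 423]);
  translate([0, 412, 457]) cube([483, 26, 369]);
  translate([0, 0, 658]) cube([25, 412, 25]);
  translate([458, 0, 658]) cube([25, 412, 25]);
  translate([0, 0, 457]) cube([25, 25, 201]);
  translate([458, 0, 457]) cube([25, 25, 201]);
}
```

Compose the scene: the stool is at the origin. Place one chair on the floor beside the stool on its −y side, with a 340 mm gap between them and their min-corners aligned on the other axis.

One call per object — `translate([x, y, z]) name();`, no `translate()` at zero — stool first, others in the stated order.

stool();
translate([0, -778, 0]) chair();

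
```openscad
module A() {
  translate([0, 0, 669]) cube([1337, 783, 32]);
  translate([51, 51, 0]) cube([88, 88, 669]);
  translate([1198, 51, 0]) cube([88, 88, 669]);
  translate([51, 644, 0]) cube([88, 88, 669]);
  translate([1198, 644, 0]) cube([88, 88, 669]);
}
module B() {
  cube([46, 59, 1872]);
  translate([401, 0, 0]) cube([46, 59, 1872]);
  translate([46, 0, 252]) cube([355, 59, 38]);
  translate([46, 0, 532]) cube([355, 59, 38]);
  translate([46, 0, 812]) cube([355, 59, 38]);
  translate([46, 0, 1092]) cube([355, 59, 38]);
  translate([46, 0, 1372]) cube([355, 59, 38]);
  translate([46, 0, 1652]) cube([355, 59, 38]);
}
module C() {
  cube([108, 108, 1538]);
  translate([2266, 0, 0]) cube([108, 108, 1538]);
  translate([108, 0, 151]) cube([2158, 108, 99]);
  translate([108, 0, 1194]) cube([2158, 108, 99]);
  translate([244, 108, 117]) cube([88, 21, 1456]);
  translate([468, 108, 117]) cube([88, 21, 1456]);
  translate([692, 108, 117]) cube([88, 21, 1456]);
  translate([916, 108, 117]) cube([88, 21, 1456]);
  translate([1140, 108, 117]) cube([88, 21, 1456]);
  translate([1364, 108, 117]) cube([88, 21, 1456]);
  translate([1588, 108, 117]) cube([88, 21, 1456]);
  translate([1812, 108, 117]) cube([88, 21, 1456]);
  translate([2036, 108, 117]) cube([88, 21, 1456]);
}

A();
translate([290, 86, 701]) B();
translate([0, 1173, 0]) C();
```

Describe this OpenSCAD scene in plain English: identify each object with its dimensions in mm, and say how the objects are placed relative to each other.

A is a table with a 1337×783 mm rectangular top, 32 mm thick, top surface at z = 701 mm, supported by four 88×88 mm square legs, each inset 51 mm from the nearest pair of top edges, running from the floor.

B is a wooden ladder with two side rails of 46×59 mm section and 1872 mm height, set 447 mm apart overall. Between them run 6 rectangular rungs (59 mm deep, 38 mm thick), front faces flush with the rails' −y face. The bottom of the first rung is 252 mm above the floor and each subsequent rung is 280 mm higher than the one below.

C is a fence section. Two 108×108 mm posts, 1538 mm tall, stand on the floor with a clear span of 2158 mm between their inner faces. Two horizontal rails of 108×99 mm section span the gap between the posts with their undersides at z = 151 mm and z = 1194 mm, flush with the posts' −y face. 9 pickets, each 88 mm wide, 21 mm thick and 1456 mm tall, are fixed to the +y face of the rails with their bottoms at z = 117 mm, evenly spaced across the span with equal gaps (rounded down to the nearest mm) at the −x end and between each pair — any rounding remainder accumulates at the +x end.

The ladder is on top of the table. The fence section is on the floor beside the table on its +y side.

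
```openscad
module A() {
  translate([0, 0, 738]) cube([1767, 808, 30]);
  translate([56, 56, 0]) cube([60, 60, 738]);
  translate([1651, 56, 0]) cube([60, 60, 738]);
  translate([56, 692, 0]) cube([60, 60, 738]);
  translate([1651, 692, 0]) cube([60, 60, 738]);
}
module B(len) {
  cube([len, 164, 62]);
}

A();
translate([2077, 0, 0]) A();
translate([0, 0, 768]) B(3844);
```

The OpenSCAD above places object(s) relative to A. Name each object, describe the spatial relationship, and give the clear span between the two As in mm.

Second table starts at x = 2077; first ends at x = 1767; clear span = 2077 − 1767 = 310 mm.

A is a table. B is a beam. A beam spans the tops of two tables. The clear span between the two tables is 310 mm.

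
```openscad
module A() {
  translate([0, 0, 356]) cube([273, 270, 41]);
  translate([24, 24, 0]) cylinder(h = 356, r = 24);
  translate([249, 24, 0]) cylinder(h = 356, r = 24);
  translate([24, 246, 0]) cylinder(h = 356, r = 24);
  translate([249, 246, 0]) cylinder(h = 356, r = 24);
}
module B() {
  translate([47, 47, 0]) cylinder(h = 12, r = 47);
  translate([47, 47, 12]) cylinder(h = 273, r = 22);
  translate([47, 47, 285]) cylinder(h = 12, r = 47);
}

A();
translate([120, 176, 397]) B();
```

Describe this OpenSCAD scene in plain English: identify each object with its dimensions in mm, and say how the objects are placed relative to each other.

A is a four-legged stool. The seat is 273×270 mm, 41 mm thick, top at z = 397 mm. It stands on four round legs, each 48 mm in diameter, from z = 0 to the seat underside, each leg's axis is inset half a diameter from the nearest pair of seat edges (so the leg's bounding box is flush with the corner).

B is a spool: two coaxial disc flanges of radius 47 mm and thickness 12 mm, joined by a core cylinder of radius 22 mm and height 273 mm. The lower flange rests on z = 0 and the three cylinders share a vertical axis.

The spool is on top of the stool.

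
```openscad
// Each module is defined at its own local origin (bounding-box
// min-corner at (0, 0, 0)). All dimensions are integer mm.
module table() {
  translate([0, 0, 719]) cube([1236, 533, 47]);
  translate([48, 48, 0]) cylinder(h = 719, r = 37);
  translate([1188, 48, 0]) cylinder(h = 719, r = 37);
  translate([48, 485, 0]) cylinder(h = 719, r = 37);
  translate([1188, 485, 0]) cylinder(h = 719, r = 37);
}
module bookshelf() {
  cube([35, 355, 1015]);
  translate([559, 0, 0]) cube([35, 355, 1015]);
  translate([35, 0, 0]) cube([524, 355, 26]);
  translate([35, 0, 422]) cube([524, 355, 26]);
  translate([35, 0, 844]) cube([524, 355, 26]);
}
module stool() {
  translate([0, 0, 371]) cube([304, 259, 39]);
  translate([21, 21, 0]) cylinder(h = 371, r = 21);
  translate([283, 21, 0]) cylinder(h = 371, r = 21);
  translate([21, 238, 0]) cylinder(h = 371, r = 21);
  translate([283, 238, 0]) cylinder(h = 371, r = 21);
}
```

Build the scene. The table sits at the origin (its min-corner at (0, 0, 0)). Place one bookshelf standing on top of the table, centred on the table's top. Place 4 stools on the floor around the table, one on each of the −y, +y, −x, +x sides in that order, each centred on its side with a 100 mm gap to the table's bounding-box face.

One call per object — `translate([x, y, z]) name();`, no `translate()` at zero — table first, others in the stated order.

table();
translate([321, 89, 766]) bookshelf();
translate([466, -359, 0]) stool();
translate([466, 633, 0]) stool();
translate([-404, 137, 0]) stool();
translate([1336, 137, 0]) stool();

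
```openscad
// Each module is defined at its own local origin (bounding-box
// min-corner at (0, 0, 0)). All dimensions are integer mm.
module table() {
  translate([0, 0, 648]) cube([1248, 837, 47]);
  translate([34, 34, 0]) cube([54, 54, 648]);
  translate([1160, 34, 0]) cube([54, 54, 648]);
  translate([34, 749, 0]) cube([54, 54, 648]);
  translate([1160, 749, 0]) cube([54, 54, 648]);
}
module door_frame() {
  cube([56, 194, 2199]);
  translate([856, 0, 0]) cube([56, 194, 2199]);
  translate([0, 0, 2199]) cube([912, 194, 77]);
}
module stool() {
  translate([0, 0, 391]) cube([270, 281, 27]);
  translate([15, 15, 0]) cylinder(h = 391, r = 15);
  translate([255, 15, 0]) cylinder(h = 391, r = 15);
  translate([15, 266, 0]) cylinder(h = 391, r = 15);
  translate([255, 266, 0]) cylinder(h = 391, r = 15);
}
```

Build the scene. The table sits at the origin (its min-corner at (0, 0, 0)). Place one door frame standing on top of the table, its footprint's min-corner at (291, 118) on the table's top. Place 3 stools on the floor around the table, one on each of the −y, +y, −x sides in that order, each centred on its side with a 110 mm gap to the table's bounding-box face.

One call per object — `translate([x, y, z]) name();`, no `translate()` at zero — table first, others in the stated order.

table();
translate([291, 118, 695]) door_frame();
translate([489, -391, 0]) stool();
translate([489, 947, 0]) stool();
translate([-380, 278, 0]) stool();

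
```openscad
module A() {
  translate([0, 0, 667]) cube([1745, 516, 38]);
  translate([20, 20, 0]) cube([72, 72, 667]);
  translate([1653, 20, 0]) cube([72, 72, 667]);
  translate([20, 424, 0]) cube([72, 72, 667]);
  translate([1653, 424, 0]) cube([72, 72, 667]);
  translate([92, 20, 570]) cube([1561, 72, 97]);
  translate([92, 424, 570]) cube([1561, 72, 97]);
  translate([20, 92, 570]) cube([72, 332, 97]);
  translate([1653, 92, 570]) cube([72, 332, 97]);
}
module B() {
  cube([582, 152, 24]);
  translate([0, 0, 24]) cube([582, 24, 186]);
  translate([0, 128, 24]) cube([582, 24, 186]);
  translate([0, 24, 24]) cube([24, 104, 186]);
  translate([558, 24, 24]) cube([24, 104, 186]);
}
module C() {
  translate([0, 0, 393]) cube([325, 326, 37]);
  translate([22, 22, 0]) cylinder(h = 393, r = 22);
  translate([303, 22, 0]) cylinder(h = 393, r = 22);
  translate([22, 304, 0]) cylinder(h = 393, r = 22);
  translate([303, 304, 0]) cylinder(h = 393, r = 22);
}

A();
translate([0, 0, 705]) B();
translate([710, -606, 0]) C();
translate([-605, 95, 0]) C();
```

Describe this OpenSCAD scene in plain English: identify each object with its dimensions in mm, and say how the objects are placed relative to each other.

A is a rectangular dining table. The top is 1745×516×38 mm with its upper surface at z = 705 mm. It stands on four 72×72 mm square legs, each inset 20 mm from the nearest pair of top edges, running from the floor to the underside of the top. Four apron rails, 72 mm thick and 97 mm tall, run between adjacent legs with their top edges flush with the underside of the top and their outer faces flush with the legs' outer faces.

B is an open storage box with external size 582×152×210 mm and wall thickness 24 mm (the base is also 24 mm thick). The base covers the whole footprint; the four walls stand on the base, with the y-facing walls full-width and the x-facing walls fitting between their inner faces.

C is a four-legged stool. The seat is a 325×326×37 mm slab whose top surface is at z = 430 mm; four round legs, each 44 mm in diameter, run from the floor (z = 0) to the underside of the seat, each leg's axis is inset half a diameter from the nearest pair of seat edges (so the leg's bounding box is flush with the corner).

The open box is on top of the table. Two stools sit around the table at the −y, −x sides.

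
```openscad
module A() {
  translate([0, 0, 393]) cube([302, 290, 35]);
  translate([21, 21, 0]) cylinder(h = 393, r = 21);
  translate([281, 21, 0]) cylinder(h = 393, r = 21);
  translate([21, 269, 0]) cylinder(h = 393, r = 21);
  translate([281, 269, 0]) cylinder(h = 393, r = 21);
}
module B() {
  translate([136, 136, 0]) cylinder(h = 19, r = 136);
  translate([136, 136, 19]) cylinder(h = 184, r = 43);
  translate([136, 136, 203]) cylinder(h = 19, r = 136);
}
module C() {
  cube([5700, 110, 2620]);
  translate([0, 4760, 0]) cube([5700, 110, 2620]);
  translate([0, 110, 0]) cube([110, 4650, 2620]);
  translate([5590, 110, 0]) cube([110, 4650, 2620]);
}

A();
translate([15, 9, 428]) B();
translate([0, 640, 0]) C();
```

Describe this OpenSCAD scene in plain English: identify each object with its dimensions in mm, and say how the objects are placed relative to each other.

A is a simple wooden stool: a rectangular seat 302 mm (x) by 290 mm (y), 35 mm thick, top face at z = 428 mm, on four round legs, each 42 mm in diameter. The legs rest on z = 0, each leg's axis is inset half a diameter from the nearest pair of seat edges (so the leg's bounding box is flush with the corner).

B is a spool: two coaxial disc flanges of radius 136 mm and thickness 19 mm, joined by a core cylinder of radius 43 mm and height 184 mm. The lower flange rests on z = 0 and the three cylinders share a vertical axis.

C is the wall frame of a small rectangular building: four walls, each 2620 mm tall and 110 mm thick, enclosing a footprint 5700 mm (x) by 4870 mm (y) outside-to-outside, with no floor or roof. The front and back walls (the −y and +y sides) span the full width; the two side walls fit between them.

The spool is on top of the stool, centred. The house frame is on the floor beside the stool on its +y side.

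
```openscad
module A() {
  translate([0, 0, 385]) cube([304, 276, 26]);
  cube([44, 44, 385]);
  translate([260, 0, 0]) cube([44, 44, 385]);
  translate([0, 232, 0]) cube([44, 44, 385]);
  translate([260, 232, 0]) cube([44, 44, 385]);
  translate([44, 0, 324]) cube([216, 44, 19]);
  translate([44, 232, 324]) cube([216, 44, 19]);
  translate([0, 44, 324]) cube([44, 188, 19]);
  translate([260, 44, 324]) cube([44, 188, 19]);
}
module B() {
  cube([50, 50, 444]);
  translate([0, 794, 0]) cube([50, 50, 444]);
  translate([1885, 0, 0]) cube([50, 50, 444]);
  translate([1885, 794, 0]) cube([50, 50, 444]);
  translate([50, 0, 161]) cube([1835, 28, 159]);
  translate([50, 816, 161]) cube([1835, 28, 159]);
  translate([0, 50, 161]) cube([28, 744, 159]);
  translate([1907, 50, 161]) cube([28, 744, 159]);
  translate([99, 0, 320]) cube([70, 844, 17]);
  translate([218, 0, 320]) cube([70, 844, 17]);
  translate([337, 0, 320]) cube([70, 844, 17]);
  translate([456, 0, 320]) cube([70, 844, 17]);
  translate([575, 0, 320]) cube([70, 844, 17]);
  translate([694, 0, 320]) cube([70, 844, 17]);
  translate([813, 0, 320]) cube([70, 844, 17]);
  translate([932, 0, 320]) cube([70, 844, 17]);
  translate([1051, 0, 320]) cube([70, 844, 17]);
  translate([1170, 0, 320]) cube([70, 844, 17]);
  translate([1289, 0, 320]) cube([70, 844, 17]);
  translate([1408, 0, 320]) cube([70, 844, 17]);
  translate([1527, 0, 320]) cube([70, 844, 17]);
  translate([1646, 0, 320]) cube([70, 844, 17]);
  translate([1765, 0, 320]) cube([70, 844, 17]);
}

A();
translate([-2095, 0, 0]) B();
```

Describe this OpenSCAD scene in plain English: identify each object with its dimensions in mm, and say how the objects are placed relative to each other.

A is a four-legged stool. The seat is 304×276 mm, 26 mm thick, top at z = 411 mm. It stands on four square legs, each 44×44 mm in cross-section, from z = 0 to the seat underside, each flush with a corner of the seat. Four stretchers, 44 mm wide and 19 mm tall, connect adjacent legs with their undersides at z = 324 mm, each running between the inner faces of the legs it joins and aligned with the legs' outer faces on the other axis.

B is a bed frame 1935 mm long (x) by 844 mm wide (y). Four 50×50 mm corner posts, 444 mm tall, at the corners of the footprint. Four rails of 28 mm thickness and 159 mm height run between adjacent posts with their undersides at z = 161 mm, their outer faces flush with the outside of the frame (the two x-running rails run between the posts' inner faces; the two y-running rails run between the posts' inner faces). 15 slats, each 70 mm wide (x) and 17 mm thick, lie across the top of the two x-running rails, running the full 844 mm width of the frame in y; the slats are evenly spaced along x between the inner faces of the end posts with equal gaps (rounded down to the nearest mm) at the −x end and between each pair — any rounding remainder accumulates at the +x end.

The bed frame is on the floor beside the stool on its −x side.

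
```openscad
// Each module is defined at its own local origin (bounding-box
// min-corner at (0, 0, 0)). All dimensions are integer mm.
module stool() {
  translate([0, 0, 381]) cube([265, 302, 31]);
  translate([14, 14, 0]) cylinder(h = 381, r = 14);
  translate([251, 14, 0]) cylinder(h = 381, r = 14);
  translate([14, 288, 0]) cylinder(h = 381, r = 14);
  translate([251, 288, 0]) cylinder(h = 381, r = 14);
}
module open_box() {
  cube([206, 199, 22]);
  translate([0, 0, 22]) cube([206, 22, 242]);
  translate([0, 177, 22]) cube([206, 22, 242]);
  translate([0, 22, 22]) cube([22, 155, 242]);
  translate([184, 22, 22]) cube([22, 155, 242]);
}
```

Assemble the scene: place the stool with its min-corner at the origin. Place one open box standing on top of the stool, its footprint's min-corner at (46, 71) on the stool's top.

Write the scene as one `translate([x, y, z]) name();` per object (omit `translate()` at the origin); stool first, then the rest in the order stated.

stool();
translate([46, 71, 412]) open_box();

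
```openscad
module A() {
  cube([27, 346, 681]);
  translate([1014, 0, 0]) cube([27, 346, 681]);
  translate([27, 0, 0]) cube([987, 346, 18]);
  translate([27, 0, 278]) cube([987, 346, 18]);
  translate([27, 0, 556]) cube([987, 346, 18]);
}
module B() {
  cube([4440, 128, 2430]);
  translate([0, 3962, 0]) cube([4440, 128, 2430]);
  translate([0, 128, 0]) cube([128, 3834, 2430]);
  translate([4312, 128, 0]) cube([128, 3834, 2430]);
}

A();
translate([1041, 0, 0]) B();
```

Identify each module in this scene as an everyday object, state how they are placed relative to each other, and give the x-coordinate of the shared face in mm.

The bookshelf's +x face and the house frame's −x face are both at x = 1041 mm.

A is a bookshelf. B is a house frame. The house frame is against the bookshelf's +x side, with their −y faces flush. The x-coordinate of the shared face is 1041 mm.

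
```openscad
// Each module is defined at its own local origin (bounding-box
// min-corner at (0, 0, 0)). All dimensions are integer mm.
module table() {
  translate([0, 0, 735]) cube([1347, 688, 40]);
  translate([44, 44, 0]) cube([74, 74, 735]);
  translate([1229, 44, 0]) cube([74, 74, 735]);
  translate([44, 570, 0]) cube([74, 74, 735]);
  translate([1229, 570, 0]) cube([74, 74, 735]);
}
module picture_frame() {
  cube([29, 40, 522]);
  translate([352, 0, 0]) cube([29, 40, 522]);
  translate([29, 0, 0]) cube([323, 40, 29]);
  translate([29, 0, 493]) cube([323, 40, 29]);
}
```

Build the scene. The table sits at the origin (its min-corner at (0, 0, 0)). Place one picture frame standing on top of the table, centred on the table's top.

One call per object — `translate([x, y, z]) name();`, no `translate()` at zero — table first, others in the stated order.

table();
translate([483, 324, 775]) picture_frame();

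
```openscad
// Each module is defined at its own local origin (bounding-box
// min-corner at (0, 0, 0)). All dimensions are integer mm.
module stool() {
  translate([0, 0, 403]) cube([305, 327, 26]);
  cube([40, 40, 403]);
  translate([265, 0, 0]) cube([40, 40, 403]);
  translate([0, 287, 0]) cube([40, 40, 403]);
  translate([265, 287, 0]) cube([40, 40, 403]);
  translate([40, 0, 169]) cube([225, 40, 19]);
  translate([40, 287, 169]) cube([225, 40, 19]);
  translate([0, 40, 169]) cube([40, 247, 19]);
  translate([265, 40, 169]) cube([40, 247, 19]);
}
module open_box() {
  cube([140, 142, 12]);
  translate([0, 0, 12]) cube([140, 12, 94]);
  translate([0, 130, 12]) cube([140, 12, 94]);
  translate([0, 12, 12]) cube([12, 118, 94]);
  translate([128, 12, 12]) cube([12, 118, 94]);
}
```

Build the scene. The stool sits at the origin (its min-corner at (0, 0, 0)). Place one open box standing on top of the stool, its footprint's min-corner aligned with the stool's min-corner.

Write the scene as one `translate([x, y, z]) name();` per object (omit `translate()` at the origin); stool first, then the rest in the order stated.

stool();
translate([0, 0, 429]) open_box();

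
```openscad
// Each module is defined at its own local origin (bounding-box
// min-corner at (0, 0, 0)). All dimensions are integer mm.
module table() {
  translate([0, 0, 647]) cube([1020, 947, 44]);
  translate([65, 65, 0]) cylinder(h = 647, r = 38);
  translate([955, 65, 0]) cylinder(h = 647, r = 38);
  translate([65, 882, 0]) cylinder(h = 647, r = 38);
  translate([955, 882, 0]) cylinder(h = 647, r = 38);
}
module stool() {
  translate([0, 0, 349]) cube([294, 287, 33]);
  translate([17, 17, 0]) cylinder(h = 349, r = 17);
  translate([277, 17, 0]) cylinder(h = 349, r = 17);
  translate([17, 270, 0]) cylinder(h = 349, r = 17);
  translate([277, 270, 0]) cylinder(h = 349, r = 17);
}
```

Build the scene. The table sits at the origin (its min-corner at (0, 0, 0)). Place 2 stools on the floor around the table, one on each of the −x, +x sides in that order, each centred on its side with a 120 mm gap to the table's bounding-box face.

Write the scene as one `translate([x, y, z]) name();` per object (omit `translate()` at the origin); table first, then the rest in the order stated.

table();
translate([-414, 330, 0]) stool();
translate([1140, 330, 0]) stool();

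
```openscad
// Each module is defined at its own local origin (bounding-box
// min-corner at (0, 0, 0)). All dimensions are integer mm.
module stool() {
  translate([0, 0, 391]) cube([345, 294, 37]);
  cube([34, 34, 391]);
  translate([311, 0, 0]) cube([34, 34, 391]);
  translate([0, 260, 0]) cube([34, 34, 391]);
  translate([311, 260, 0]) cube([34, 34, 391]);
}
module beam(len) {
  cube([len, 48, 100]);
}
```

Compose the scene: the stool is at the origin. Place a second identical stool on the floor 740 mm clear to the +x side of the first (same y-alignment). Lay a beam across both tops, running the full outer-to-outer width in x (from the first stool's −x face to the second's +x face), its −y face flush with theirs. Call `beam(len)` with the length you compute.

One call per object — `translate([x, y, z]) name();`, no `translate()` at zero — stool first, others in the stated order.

stool();
translate([1085, 0, 0]) stool();
translate([0, 0, 428]) beam(1430);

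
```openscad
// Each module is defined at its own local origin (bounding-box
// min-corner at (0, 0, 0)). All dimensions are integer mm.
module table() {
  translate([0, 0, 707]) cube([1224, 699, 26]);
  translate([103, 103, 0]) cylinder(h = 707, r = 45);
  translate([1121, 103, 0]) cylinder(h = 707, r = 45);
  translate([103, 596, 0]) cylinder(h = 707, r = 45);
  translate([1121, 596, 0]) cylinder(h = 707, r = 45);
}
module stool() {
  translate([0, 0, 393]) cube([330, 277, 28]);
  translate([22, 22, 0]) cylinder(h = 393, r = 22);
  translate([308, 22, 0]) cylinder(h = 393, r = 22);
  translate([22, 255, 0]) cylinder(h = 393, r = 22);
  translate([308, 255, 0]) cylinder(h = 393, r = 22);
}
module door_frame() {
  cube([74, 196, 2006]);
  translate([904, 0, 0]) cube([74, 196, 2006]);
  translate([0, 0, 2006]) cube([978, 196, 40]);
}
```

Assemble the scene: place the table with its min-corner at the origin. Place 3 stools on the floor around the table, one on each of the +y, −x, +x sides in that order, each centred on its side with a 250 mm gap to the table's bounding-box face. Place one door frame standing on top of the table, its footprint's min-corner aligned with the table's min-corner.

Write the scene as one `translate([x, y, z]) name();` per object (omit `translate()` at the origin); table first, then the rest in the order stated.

table();
translate([447, 949, 0]) stool();
translate([-580, 211, 0]) stool();
translate([1474, 211, 0]) stool();
translate([0, 0, 733]) door_frame();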